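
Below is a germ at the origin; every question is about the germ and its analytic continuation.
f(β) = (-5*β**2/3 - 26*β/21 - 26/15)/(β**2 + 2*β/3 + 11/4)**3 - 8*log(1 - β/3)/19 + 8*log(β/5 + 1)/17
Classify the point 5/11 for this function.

The point is a regular point.

Denominator factors: β**2 + 2*β/3 + 11/4 = 4733/1452 at β = 5/11 — none vanishes.
Branch term log(1 - β/(3)): argument at 5/11 is 28/33, nonzero, so 5/11 is not its branch point (a point on a principal cut is still regular for the continued germ).
Branch term log(1 - β/(-5)): argument at 5/11 is 12/11, nonzero, so 5/11 is not its branch point (a point on a principal cut is still regular for the continued germ).
So the germ continues analytically to 5/11.


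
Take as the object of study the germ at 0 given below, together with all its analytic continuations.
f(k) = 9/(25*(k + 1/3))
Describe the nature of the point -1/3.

The denominator factor k + 1/3 vanishes at -1/3 and appears to the power 1; the numerator there equals 9/25, nonzero, and no other factor vanishes.
Hence a pole whose order is the multiplicity, 1.

The point is a pole of order 1.


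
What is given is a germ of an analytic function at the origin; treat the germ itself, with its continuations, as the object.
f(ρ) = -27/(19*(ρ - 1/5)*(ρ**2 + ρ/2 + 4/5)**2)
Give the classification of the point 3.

Denominator factors: ρ - 1/5 = 14/5 at ρ = 3; ρ**2 + ρ/2 + 4/5 = 113/10 at ρ = 3 — none vanishes.
So the germ continues analytically to 3.

The point is a regular point.


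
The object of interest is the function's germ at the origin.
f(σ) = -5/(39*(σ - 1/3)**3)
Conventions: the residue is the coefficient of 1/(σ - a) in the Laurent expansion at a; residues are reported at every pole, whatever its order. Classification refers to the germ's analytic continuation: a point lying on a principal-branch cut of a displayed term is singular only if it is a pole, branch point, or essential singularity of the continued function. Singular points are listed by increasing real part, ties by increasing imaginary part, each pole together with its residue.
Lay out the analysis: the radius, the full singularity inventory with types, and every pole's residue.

Radius of convergence at 0: 1/3.
At 1/3: a pole of order 3; residue 0.

Denominator factor (σ - 1/3)^3: pole of order 3 at 1/3, modulus 1/3.
The radius of convergence is the smallest modulus among the singular points: 1/3.
At the order-3 pole 1/3 set g(σ) = (σ - (1/3))^3*f(σ) = -5/39.
Order-3 pole: residue = g''(a)/2; g''(1/3) = 0, so the residue is 0.


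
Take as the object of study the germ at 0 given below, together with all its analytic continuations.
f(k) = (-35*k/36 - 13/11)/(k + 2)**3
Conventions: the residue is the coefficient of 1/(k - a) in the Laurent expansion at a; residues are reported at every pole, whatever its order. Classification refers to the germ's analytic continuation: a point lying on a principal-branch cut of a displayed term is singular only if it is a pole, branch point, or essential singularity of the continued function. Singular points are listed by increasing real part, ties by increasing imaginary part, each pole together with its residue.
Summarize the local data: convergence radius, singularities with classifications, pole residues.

Denominator factor (k + 2)^3: pole of order 3 at -2, modulus 2.
The radius of convergence is the smallest modulus among the singular points: 2.
At the order-3 pole -2 set g(k) = (k - (-2))^3*f(k) = -35*k/36 - 13/11.
Order-3 pole: residue = g''(a)/2; g''(-2) = 0, so the residue is 0.

Radius of convergence at 0: 2.
At -2: a pole of order 3; residue 0.


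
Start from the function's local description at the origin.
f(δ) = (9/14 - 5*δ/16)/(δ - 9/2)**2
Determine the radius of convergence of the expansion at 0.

The radius of convergence is 9/2.

Denominator factor (δ - 9/2)^2: pole of order 2 at 9/2, modulus 9/2.
The radius of convergence is the smallest modulus among the singular points: 9/2.


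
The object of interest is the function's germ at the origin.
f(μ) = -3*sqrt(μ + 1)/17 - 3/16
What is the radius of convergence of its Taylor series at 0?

The radius of convergence is 1.

Branch term (-3/17)*sqrt(1 - μ/(-1)): its argument vanishes at μ = -1, a square-root branch point, modulus 1.
The radius of convergence is the smallest modulus among the singular points: 1.


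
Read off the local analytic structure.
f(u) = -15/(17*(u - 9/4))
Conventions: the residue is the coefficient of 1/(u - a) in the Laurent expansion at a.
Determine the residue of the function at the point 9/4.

The residue is -15/17.

At the order-1 pole 9/4 set g(u) = (u - (9/4))*f(u) = -15/17.
Simple pole: residue = g(a) at a = 9/4, which is -15/17.


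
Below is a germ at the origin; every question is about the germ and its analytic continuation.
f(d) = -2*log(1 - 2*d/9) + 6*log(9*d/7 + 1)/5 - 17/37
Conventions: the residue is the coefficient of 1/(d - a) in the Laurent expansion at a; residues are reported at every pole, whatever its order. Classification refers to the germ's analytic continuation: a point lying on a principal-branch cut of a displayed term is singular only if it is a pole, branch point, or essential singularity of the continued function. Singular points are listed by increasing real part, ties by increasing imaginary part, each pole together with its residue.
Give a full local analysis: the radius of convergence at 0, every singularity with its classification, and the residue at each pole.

Radius of convergence at 0: 7/9.
At -7/9: a logarithmic branch point.
At 9/2: a logarithmic branch point.

Branch term (-2)*log(1 - d/(9/2)): its argument vanishes at d = 9/2, a logarithmic branch point, modulus 9/2.
Branch term (6/5)*log(1 - d/(-7/9)): its argument vanishes at d = -7/9, a logarithmic branch point, modulus 7/9.
The radius of convergence is the smallest modulus among the singular points: 7/9.
List the singular points by increasing real part (a conjugate pair: the negative imaginary part first).


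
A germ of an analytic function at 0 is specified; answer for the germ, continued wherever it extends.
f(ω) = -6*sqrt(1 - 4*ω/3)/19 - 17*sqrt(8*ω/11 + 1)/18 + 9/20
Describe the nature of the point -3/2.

The point is a regular point.

There is no denominator, hence no pole anywhere.
Branch term sqrt(1 - ω/(3/4)): argument at -3/2 is 3, nonzero, so -3/2 is not its branch point (a point on a principal cut is still regular for the continued germ).
Branch term sqrt(1 - ω/(-11/8)): argument at -3/2 is -1/11, nonzero, so -3/2 is not its branch point (a point on a principal cut is still regular for the continued germ).
So the germ continues analytically to -3/2.


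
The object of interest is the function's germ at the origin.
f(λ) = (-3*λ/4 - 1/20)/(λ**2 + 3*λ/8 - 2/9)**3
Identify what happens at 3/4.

The point is a regular point.

Denominator factors: λ**2 + 3*λ/8 - 2/9 = 179/288 at λ = 3/4 — none vanishes.
So the germ continues analytically to 3/4.


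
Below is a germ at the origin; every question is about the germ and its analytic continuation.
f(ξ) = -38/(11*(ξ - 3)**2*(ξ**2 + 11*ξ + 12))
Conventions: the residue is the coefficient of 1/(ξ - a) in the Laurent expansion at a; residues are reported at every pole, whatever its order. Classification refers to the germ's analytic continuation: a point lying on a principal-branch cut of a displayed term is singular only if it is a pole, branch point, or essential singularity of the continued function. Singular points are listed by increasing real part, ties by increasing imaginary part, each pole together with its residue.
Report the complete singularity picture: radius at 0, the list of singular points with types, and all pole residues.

Radius of convergence at 0: 11/2 - (1/2)*sqrt(73).
At -11/2 - (1/2)*sqrt(73): a pole of order 1; residue -323/32076 + (3439/2341548)*sqrt(73).
At -11/2 + (1/2)*sqrt(73): a pole of order 1; residue -323/32076 - (3439/2341548)*sqrt(73).
At 3: a pole of order 2; residue 323/16038.

Denominator factor (ξ - 3)^2: pole of order 2 at 3, modulus 3.
Denominator factor (ξ**2 + 11*ξ + 12): discriminant 73, real irrational roots -11/2 + (1/2)*sqrt(73) and -11/2 - (1/2)*sqrt(73); poles of order 1, moduli 11/2 - (1/2)*sqrt(73) and 11/2 + (1/2)*sqrt(73).
The radius of convergence is the smallest modulus among the singular points: 11/2 - (1/2)*sqrt(73).
The factor ξ**2 + 11*ξ + 12 splits as (ξ - a)(ξ - a') with a = -11/2 - (1/2)*sqrt(73), a' = -11/2 + (1/2)*sqrt(73). At the order-1 pole a set g(ξ) = (ξ - a)*f(ξ) = [-38/(11*(ξ - 3)**2)] / (ξ - a').
Simple pole: residue = g(a) at a = -11/2 - (1/2)*sqrt(73), which is -323/32076 + (3439/2341548)*sqrt(73).
The factor ξ**2 + 11*ξ + 12 splits as (ξ - a)(ξ - a') with a = -11/2 + (1/2)*sqrt(73), a' = -11/2 - (1/2)*sqrt(73). At the order-1 pole a set g(ξ) = (ξ - a)*f(ξ) = [-38/(11*(ξ - 3)**2)] / (ξ - a').
Simple pole: residue = g(a) at a = -11/2 + (1/2)*sqrt(73), which is -323/32076 - (3439/2341548)*sqrt(73).
At the order-2 pole 3 set g(ξ) = (ξ - (3))^2*f(ξ) = -38/(11*(ξ**2 + 11*ξ + 12)).
Order-2 pole: residue = g'(a); g'(3) = 323/16038, so the residue is 323/16038.
List the singular points by increasing real part (a conjugate pair: the negative imaginary part first).


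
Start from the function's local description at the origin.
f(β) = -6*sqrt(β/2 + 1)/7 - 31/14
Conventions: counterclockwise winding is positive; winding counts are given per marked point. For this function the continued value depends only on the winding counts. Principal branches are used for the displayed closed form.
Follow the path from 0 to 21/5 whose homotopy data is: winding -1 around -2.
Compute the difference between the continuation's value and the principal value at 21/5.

Continued minus principal equals (6/35)*sqrt(310).

The rational part is single-valued and drops out of the difference; each branch term changes only by its own monodromy.
(-6/7)*sqrt(1 - β/(-2)): winding -1 is odd, the square root flips sign, contributing -2*(-6/7)*sqrt(1 - (21/5)/(-2)) = -2*(-6/7)*sqrt(31/10) = (6/35)*sqrt(310).
Summing the contributions at β = 21/5 gives (6/35)*sqrt(310).


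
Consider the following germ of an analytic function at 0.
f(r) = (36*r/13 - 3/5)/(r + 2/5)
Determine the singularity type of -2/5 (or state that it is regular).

The point is a pole of order 1.

The denominator factor r + 2/5 vanishes at -2/5 and appears to the power 1; the numerator there equals -111/65, nonzero, and no other factor vanishes.
Hence a pole whose order is the multiplicity, 1.


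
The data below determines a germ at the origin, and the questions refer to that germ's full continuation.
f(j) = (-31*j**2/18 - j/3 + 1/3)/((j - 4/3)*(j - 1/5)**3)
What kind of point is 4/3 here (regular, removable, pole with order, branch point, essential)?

The denominator factor j - 4/3 vanishes at 4/3 and appears to the power 1; the numerator there equals -257/81, nonzero, and no other factor vanishes.
Hence a pole whose order is the multiplicity, 1.

The point is a pole of order 1.


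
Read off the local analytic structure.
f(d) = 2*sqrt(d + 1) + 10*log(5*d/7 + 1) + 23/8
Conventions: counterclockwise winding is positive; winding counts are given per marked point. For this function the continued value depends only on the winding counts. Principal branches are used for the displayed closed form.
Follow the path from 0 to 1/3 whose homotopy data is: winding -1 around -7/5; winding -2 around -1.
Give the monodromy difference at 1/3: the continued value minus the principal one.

Continued minus principal equals -(20)*pi*i.

The rational part is single-valued and drops out of the difference; each branch term changes only by its own monodromy.
(2)*sqrt(1 - d/(-1)): winding -2 is even, the square root returns to the same sheet, contribution 0.
(10)*log(1 - d/(-7/5)): each positive loop around -7/5 adds 2*pi*i to the log, so winding -1 contributes (10)*(-1)*2*pi*i = -(20)*pi*i.
Summing the contributions at d = 1/3 gives -(20)*pi*i.


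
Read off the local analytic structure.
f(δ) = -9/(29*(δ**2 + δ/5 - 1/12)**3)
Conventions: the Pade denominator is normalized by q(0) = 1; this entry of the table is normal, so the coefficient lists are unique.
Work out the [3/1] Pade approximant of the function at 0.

Taylor coefficients needed (expand at 0): a_0 = 15552/29, a_1 = 559872/145, a_2 = 27433728/725, a_3 = 188116992/725, a_4 = 6678153216/3625.
Write the denominator as Q(δ) = 1 + q1*δ. Requiring Q*f - P = O(δ^5) with deg P <= 3 kills the coefficients of δ^4..δ^4 in Q*f:
  δ^4: a_4 + q1*a_3 = 0, i.e. 6678153216/3625 + (188116992/725)*q1 = 0.
Solving this linear system: q1 = -71/10.
The numerator is Q*f truncated at degree 3: P0 = a_0 = 15552/29; P1 = a_1 + q1*a_0 = 7776/145; P2 = a_2 + q1*a_1 = 7558272/725; P3 = a_3 + q1*a_2 = -33312384/3625.

The Pade approximant has numerator coefficients [15552/29, 7776/145, 7558272/725, -33312384/3625]; denominator coefficients [1, -71/10].


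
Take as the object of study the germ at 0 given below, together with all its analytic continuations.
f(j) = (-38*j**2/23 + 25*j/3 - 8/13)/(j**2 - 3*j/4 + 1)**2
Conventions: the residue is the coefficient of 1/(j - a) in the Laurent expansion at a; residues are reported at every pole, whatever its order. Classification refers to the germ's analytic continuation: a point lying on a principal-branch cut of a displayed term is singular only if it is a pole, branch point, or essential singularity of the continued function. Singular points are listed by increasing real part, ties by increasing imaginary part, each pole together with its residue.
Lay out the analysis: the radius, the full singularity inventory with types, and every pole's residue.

Denominator factor (j**2 - 3*j/4 + 1)^2: discriminant -55/16, complex-conjugate roots (3/8) + ((1/8)*sqrt(55))*i and (3/8) - ((1/8)*sqrt(55))*i; poles of order 2, moduli 1 and 1.
The radius of convergence is the smallest modulus among the singular points: 1.
The factor j**2 - 3*j/4 + 1 splits as (j - a)(j - a') with a = (3/8) - ((1/8)*sqrt(55))*i, a' = (3/8) + ((1/8)*sqrt(55))*i. At the order-2 pole a set g(j) = (j - a)^2*f(j) = [-38*j**2/23 + 25*j/3 - 8/13] / (j - a')^2.
Order-2 pole: residue = g'(a); g'((3/8) - ((1/8)*sqrt(55))*i) = ((32816/904475)*sqrt(55))*i, so the residue is ((32816/904475)*sqrt(55))*i.
The factor j**2 - 3*j/4 + 1 splits as (j - a)(j - a') with a = (3/8) + ((1/8)*sqrt(55))*i, a' = (3/8) - ((1/8)*sqrt(55))*i. At the order-2 pole a set g(j) = (j - a)^2*f(j) = [-38*j**2/23 + 25*j/3 - 8/13] / (j - a')^2.
Order-2 pole: residue = g'(a); g'((3/8) + ((1/8)*sqrt(55))*i) = -((32816/904475)*sqrt(55))*i, so the residue is -((32816/904475)*sqrt(55))*i.
List the singular points by increasing real part (a conjugate pair: the negative imaginary part first).

Radius of convergence at 0: 1.
At (3/8) - ((1/8)*sqrt(55))*i: a pole of order 2; residue ((32816/904475)*sqrt(55))*i.
At (3/8) + ((1/8)*sqrt(55))*i: a pole of order 2; residue -((32816/904475)*sqrt(55))*i.


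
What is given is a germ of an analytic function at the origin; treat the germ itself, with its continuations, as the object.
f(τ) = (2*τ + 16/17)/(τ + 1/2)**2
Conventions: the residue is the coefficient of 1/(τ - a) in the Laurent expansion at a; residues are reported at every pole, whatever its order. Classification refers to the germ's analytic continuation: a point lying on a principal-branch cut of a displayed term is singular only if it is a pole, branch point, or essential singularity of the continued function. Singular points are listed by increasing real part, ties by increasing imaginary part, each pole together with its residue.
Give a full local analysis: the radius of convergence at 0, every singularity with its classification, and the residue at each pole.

Radius of convergence at 0: 1/2.
At -1/2: a pole of order 2; residue 2.

Denominator factor (τ + 1/2)^2: pole of order 2 at -1/2, modulus 1/2.
The radius of convergence is the smallest modulus among the singular points: 1/2.
At the order-2 pole -1/2 set g(τ) = (τ - (-1/2))^2*f(τ) = 2*τ + 16/17.
Order-2 pole: residue = g'(a); g'(-1/2) = 2, so the residue is 2.


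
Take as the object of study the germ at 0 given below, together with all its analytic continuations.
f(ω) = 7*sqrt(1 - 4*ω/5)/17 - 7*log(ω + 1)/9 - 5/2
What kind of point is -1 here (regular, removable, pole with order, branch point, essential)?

The term (-7/9)*log(1 - ω/(-1)) has argument 1 - -1/(-1) = 0 at -1: a logarithmic (infinitely-sheeted) branch point; the remaining terms are analytic or single-valued there.

The point is a logarithmic branch point.


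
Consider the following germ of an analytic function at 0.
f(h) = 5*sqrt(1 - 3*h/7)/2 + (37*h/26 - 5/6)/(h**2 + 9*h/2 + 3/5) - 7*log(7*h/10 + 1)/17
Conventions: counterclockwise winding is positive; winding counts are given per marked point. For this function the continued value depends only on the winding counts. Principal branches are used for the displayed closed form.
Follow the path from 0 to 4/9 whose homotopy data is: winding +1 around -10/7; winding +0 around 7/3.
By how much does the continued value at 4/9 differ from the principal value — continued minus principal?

Continued minus principal equals -(14/17)*pi*i.

The rational part is single-valued and drops out of the difference; each branch term changes only by its own monodromy.
(-7/17)*log(1 - h/(-10/7)): each positive loop around -10/7 adds 2*pi*i to the log, so winding +1 contributes (-7/17)*(1)*2*pi*i = -(14/17)*pi*i.
(5/2)*sqrt(1 - h/(7/3)): winding +0 is even, the square root returns to the same sheet, contribution 0.
Summing the contributions at h = 4/9 gives -(14/17)*pi*i.


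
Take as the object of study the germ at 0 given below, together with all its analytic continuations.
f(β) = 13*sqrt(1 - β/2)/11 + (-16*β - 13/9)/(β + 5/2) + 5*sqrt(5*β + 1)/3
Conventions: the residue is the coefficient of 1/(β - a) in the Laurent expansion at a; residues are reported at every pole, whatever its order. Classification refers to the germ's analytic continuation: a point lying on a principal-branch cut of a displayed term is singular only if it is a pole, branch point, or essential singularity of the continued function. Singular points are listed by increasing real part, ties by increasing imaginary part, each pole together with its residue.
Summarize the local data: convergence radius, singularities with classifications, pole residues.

Denominator factor (β + 5/2): pole of order 1 at -5/2, modulus 5/2.
Branch term (13/11)*sqrt(1 - β/(2)): its argument vanishes at β = 2, a square-root branch point, modulus 2.
Branch term (5/3)*sqrt(1 - β/(-1/5)): its argument vanishes at β = -1/5, a square-root branch point, modulus 1/5.
The radius of convergence is the smallest modulus among the singular points: 1/5.
The branch terms are analytic at -5/2 and contribute nothing to the residue; only the rational part matters.
At the order-1 pole -5/2 set g(β) = (β - (-5/2))*(rational part) = -16*β - 13/9.
Simple pole: residue = g(a) at a = -5/2, which is 347/9.
List the singular points by increasing real part (a conjugate pair: the negative imaginary part first).

Radius of convergence at 0: 1/5.
At -5/2: a pole of order 1; residue 347/9.
At -1/5: an algebraic (square-root) branch point.
At 2: an algebraic (square-root) branch point.


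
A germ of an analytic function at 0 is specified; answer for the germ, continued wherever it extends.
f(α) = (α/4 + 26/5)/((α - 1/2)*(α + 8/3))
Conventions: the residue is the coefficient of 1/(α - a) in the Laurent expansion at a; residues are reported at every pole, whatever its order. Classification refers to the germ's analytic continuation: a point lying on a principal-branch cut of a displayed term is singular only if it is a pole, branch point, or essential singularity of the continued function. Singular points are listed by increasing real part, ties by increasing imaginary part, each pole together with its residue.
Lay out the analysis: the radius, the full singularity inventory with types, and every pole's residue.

Denominator factor (α - 1/2): pole of order 1 at 1/2, modulus 1/2.
Denominator factor (α + 8/3): pole of order 1 at -8/3, modulus 8/3.
The radius of convergence is the smallest modulus among the singular points: 1/2.
At the order-1 pole -8/3 set g(α) = (α - (-8/3))*f(α) = (α/4 + 26/5)/(α - 1/2).
Simple pole: residue = g(a) at a = -8/3, which is -136/95.
At the order-1 pole 1/2 set g(α) = (α - (1/2))*f(α) = (α/4 + 26/5)/(α + 8/3).
Simple pole: residue = g(a) at a = 1/2, which is 639/380.
List the singular points by increasing real part (a conjugate pair: the negative imaginary part first).

Radius of convergence at 0: 1/2.
At -8/3: a pole of order 1; residue -136/95.
At 1/2: a pole of order 1; residue 639/380.


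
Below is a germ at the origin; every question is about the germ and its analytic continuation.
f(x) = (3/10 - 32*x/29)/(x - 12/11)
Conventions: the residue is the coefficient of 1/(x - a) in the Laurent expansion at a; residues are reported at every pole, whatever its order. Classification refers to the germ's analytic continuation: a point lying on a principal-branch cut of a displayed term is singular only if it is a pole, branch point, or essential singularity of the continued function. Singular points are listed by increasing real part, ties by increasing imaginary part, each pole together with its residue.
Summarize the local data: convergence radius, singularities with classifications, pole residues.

Radius of convergence at 0: 12/11.
At 12/11: a pole of order 1; residue -2883/3190.

Denominator factor (x - 12/11): pole of order 1 at 12/11, modulus 12/11.
The radius of convergence is the smallest modulus among the singular points: 12/11.
At the order-1 pole 12/11 set g(x) = (x - (12/11))*f(x) = 3/10 - 32*x/29.
Simple pole: residue = g(a) at a = 12/11, which is -2883/3190.


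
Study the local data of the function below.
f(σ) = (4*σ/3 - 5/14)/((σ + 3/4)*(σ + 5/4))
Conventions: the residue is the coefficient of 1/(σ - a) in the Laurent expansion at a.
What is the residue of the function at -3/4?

The residue is -19/7.

At the order-1 pole -3/4 set g(σ) = (σ - (-3/4))*f(σ) = (4*σ/3 - 5/14)/(σ + 5/4).
Simple pole: residue = g(a) at a = -3/4, which is -19/7.


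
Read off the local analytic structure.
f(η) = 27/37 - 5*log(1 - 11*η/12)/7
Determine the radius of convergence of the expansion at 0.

Branch term (-5/7)*log(1 - η/(12/11)): its argument vanishes at η = 12/11, a logarithmic branch point, modulus 12/11.
The radius of convergence is the smallest modulus among the singular points: 12/11.

The radius of convergence is 12/11.


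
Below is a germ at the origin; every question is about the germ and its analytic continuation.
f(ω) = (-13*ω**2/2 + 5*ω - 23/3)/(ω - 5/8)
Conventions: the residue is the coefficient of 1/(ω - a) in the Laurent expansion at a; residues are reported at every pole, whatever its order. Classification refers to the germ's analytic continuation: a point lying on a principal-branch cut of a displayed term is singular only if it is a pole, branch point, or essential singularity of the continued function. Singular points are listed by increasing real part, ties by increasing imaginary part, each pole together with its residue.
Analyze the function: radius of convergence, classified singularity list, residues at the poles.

Denominator factor (ω - 5/8): pole of order 1 at 5/8, modulus 5/8.
The radius of convergence is the smallest modulus among the singular points: 5/8.
At the order-1 pole 5/8 set g(ω) = (ω - (5/8))*f(ω) = -13*ω**2/2 + 5*ω - 23/3.
Simple pole: residue = g(a) at a = 5/8, which is -2719/384.

Radius of convergence at 0: 5/8.
At 5/8: a pole of order 1; residue -2719/384.


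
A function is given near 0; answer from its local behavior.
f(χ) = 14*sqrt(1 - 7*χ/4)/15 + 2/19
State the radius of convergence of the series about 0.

The radius of convergence is 4/7.

Branch term (14/15)*sqrt(1 - χ/(4/7)): its argument vanishes at χ = 4/7, a square-root branch point, modulus 4/7.
The radius of convergence is the smallest modulus among the singular points: 4/7.


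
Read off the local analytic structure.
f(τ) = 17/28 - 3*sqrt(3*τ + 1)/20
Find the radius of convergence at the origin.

The radius of convergence is 1/3.

Branch term (-3/20)*sqrt(1 - τ/(-1/3)): its argument vanishes at τ = -1/3, a square-root branch point, modulus 1/3.
The radius of convergence is the smallest modulus among the singular points: 1/3.


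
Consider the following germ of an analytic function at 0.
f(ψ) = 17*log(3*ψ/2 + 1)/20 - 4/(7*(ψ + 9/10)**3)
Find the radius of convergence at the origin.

Denominator factor (ψ + 9/10)^3: pole of order 3 at -9/10, modulus 9/10.
Branch term (17/20)*log(1 - ψ/(-2/3)): its argument vanishes at ψ = -2/3, a logarithmic branch point, modulus 2/3.
The radius of convergence is the smallest modulus among the singular points: 2/3.

The radius of convergence is 2/3.


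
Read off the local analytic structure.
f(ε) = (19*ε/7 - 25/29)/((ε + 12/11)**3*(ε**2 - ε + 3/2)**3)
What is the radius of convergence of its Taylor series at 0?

The radius of convergence is 12/11.

Denominator factor (ε**2 - ε + 3/2)^3: discriminant -5, complex-conjugate roots (1/2) + ((1/2)*sqrt(5))*i and (1/2) - ((1/2)*sqrt(5))*i; poles of order 3, moduli (1/2)*sqrt(6) and (1/2)*sqrt(6).
Denominator factor (ε + 12/11)^3: pole of order 3 at -12/11, modulus 12/11.
The radius of convergence is the smallest modulus among the singular points: 12/11.


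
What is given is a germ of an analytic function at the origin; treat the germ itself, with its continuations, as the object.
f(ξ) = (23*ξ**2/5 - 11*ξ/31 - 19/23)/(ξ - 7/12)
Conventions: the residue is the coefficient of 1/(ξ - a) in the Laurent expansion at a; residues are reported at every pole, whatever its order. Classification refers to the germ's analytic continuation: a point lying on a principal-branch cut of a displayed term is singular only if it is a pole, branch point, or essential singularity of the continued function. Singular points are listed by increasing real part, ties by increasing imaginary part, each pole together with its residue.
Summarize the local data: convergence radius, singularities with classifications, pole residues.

Denominator factor (ξ - 7/12): pole of order 1 at 7/12, modulus 7/12.
The radius of convergence is the smallest modulus among the singular points: 7/12.
At the order-1 pole 7/12 set g(ξ) = (ξ - (7/12))*f(ξ) = 23*ξ**2/5 - 11*ξ/31 - 19/23.
Simple pole: residue = g(a) at a = 7/12, which is 273211/513360.

Radius of convergence at 0: 7/12.
At 7/12: a pole of order 1; residue 273211/513360.


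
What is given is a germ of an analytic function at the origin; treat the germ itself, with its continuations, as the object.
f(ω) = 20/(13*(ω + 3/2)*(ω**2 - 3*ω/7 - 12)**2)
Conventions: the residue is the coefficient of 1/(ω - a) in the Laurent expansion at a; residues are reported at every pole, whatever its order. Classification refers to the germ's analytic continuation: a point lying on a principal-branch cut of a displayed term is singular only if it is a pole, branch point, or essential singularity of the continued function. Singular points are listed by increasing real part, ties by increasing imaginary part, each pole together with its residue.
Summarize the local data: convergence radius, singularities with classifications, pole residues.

Radius of convergence at 0: 3/2.
At 3/14 - (1/14)*sqrt(2361): a pole of order 2; residue -1568/169065 - (1511552/11634846665)*sqrt(2361).
At -3/2: a pole of order 1; residue 3136/169065.
At 3/14 + (1/14)*sqrt(2361): a pole of order 2; residue -1568/169065 + (1511552/11634846665)*sqrt(2361).


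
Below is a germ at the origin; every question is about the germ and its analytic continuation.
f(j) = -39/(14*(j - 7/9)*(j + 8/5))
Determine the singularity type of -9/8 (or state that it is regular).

Denominator factors: j + 8/5 = 19/40 at j = -9/8; j - 7/9 = -137/72 at j = -9/8 — none vanishes.
So the germ continues analytically to -9/8.

The point is a regular point.


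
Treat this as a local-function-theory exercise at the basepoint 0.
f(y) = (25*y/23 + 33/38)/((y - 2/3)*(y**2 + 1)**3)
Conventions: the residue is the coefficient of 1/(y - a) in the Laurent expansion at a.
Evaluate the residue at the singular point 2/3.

The residue is 1015011/1920178.

At the order-1 pole 2/3 set g(y) = (y - (2/3))*f(y) = (25*y/23 + 33/38)/(y**2 + 1)**3.
Simple pole: residue = g(a) at a = 2/3, which is 1015011/1920178.


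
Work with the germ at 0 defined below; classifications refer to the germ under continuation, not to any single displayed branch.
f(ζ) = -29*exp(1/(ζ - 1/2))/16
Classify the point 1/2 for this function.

The exponent 1/(ζ - (1/2)) has a pole at 1/2, so exp(1/(ζ - (1/2))) takes every nonzero value near it: an essential singularity (not a pole of any order).

The point is an essential singularity.


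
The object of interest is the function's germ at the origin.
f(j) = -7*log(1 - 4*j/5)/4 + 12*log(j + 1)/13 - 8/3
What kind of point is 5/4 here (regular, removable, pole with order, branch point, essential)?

The term (-7/4)*log(1 - j/(5/4)) has argument 1 - 5/4/(5/4) = 0 at 5/4: a logarithmic (infinitely-sheeted) branch point; the remaining terms are analytic or single-valued there.

The point is a logarithmic branch point.


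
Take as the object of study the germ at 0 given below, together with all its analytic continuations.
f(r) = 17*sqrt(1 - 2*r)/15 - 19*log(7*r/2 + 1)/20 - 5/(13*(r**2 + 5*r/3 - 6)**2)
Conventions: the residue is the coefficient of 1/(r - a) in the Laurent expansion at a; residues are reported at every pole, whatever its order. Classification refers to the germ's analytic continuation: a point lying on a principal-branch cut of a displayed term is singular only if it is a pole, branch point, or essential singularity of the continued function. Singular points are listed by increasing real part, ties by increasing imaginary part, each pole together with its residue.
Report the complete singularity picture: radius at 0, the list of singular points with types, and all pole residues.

Denominator factor (r**2 + 5*r/3 - 6)^2: discriminant 241/9, real irrational roots -5/6 + (1/6)*sqrt(241) and -5/6 - (1/6)*sqrt(241); poles of order 2, moduli -5/6 + (1/6)*sqrt(241) and 5/6 + (1/6)*sqrt(241).
Branch term (-19/20)*log(1 - r/(-2/7)): its argument vanishes at r = -2/7, a logarithmic branch point, modulus 2/7.
Branch term (17/15)*sqrt(1 - r/(1/2)): its argument vanishes at r = 1/2, a square-root branch point, modulus 1/2.
The radius of convergence is the smallest modulus among the singular points: 2/7.
The branch terms are analytic at -5/6 - (1/6)*sqrt(241) and contribute nothing to the residue; only the rational part matters.
The factor r**2 + 5*r/3 - 6 splits as (r - a)(r - a') with a = -5/6 - (1/6)*sqrt(241), a' = -5/6 + (1/6)*sqrt(241). At the order-2 pole a set g(r) = (r - a)^2*(rational part) = [-5/13] / (r - a')^2.
Order-2 pole: residue = g'(a); g'(-5/6 - (1/6)*sqrt(241)) = -(270/755053)*sqrt(241), so the residue is -(270/755053)*sqrt(241).
The branch terms are analytic at -5/6 + (1/6)*sqrt(241) and contribute nothing to the residue; only the rational part matters.
The factor r**2 + 5*r/3 - 6 splits as (r - a)(r - a') with a = -5/6 + (1/6)*sqrt(241), a' = -5/6 - (1/6)*sqrt(241). At the order-2 pole a set g(r) = (r - a)^2*(rational part) = [-5/13] / (r - a')^2.
Order-2 pole: residue = g'(a); g'(-5/6 + (1/6)*sqrt(241)) = (270/755053)*sqrt(241), so the residue is (270/755053)*sqrt(241).
List the singular points by increasing real part (a conjugate pair: the negative imaginary part first).

Radius of convergence at 0: 2/7.
At -5/6 - (1/6)*sqrt(241): a pole of order 2; residue -(270/755053)*sqrt(241).
At -2/7: a logarithmic branch point.
At 1/2: an algebraic (square-root) branch point.
At -5/6 + (1/6)*sqrt(241): a pole of order 2; residue (270/755053)*sqrt(241).


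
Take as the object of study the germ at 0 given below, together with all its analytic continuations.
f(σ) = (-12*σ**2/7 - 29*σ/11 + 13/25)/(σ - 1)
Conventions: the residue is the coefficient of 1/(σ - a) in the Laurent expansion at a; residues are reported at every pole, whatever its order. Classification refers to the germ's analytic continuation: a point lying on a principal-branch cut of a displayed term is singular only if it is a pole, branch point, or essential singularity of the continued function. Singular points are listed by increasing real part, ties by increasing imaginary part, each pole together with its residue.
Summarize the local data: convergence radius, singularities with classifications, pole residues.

Radius of convergence at 0: 1.
At 1: a pole of order 1; residue -7374/1925.

Denominator factor (σ - 1): pole of order 1 at 1, modulus 1.
The radius of convergence is the smallest modulus among the singular points: 1.
At the order-1 pole 1 set g(σ) = (σ - (1))*f(σ) = -12*σ**2/7 - 29*σ/11 + 13/25.
Simple pole: residue = g(a) at a = 1, which is -7374/1925.


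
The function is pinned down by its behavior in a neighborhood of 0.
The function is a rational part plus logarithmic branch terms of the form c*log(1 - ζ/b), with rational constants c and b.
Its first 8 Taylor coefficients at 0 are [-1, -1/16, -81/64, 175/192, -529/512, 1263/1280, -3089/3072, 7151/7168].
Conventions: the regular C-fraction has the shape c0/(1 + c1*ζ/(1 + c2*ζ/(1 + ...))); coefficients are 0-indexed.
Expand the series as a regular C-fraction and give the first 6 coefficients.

Taylor coefficients (read off): a_0 = -1, a_1 = -1/16, a_2 = -81/64, a_3 = 175/192, a_4 = -529/512, a_5 = 1263/1280.
c0 = a_0 = -1. Peel one level at a time: if S = 1 + c*ζ/S' with S'(0) = 1, then c is the ζ-coefficient of S and S' = c*ζ/(S - 1).
S_1 = c0/f = 1 + (-1/16)*ζ + (-323/256)*ζ^2 + ...; c1 = -1/16.
S_2 = c1*ζ/(S_1 - 1) = 1 + (-323/16)*ζ + (20383/48)*ζ^2 + ...; c2 = -323/16.
S_3 = c2*ζ/(S_2 - 1) = 1 + (1199/57)*ζ + (13867/12996)*ζ^2 + ...; c3 = 1199/57.
S_4 = c3*ζ/(S_3 - 1) = 1 + (-13867/273372)*ζ + (110719/86256060)*ζ^2 + ...; c4 = -13867/273372.
S_5 = c4*ζ/(S_4 - 1) = 1 + (300523/11876095)*ζ + ...; c5 = 300523/11876095.

The regular C-fraction coefficients are [-1, -1/16, -323/16, 1199/57, -13867/273372, 300523/11876095].


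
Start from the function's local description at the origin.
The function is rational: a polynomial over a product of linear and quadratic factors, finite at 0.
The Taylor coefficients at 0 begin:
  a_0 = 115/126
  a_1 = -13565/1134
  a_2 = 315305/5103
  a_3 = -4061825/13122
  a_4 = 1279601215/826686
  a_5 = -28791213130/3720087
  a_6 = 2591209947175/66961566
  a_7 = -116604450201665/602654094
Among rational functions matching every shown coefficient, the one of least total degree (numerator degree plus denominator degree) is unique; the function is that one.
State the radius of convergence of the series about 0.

No rational of total degree below 5 reproduces all 8 coefficients; solving the [2/3] Pade equations on them gives f(σ) = (-34*σ**2/7 + 27*σ/2 - 23/14)/((σ + 1/5)*(σ**2 + σ - 9)), whose expansion matches every shown term.
Denominator factor (σ**2 + σ - 9): discriminant 37, real irrational roots -1/2 + (1/2)*sqrt(37) and -1/2 - (1/2)*sqrt(37); poles of order 1, moduli -1/2 + (1/2)*sqrt(37) and 1/2 + (1/2)*sqrt(37).
Denominator factor (σ + 1/5): pole of order 1 at -1/5, modulus 1/5.
The radius of convergence is the smallest modulus among the singular points: 1/5.

The radius of convergence is 1/5.


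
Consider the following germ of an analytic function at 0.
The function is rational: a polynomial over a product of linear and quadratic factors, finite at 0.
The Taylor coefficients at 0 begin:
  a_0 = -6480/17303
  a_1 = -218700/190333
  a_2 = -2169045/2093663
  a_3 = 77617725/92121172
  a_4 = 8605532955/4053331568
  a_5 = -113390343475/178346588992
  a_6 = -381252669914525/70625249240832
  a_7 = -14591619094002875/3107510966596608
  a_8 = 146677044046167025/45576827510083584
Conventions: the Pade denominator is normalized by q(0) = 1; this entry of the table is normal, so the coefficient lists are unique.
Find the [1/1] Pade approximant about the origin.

Taylor coefficients needed (read off): a_0 = -6480/17303, a_1 = -218700/190333, a_2 = -2169045/2093663.
Write the denominator as Q(μ) = 1 + q1*μ. Requiring Q*f - P = O(μ^3) with deg P <= 1 kills the coefficients of μ^2..μ^2 in Q*f:
  μ^2: a_2 + q1*a_1 = 0, i.e. -2169045/2093663 + (-218700/190333)*q1 = 0.
Solving this linear system: q1 = -16067/17820.
The numerator is Q*f truncated at degree 1: P0 = a_0 = -6480/17303; P1 = a_1 + q1*a_0 = -154432/190333.

The Pade approximant has numerator coefficients [-6480/17303, -154432/190333]; denominator coefficients [1, -16067/17820].


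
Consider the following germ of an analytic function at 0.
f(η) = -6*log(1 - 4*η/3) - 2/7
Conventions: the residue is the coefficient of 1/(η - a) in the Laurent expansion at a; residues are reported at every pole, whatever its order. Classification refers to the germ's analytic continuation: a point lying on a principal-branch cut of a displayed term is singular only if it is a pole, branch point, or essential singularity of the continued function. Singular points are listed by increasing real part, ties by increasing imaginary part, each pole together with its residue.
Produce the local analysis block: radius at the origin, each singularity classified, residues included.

Branch term (-6)*log(1 - η/(3/4)): its argument vanishes at η = 3/4, a logarithmic branch point, modulus 3/4.
The radius of convergence is the smallest modulus among the singular points: 3/4.

Radius of convergence at 0: 3/4.
At 3/4: a logarithmic branch point.


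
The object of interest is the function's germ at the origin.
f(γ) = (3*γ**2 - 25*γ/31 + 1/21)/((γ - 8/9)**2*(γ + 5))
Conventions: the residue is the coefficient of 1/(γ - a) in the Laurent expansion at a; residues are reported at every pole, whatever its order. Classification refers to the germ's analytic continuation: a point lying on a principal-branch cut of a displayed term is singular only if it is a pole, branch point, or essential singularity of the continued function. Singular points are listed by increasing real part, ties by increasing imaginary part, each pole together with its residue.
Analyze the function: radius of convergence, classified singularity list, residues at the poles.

Radius of convergence at 0: 8/9.
At -5: a pole of order 1; residue 1389987/609553.
At 8/9: a pole of order 2; residue 438672/609553.

Denominator factor (γ - 8/9)^2: pole of order 2 at 8/9, modulus 8/9.
Denominator factor (γ + 5): pole of order 1 at -5, modulus 5.
The radius of convergence is the smallest modulus among the singular points: 8/9.
At the order-1 pole -5 set g(γ) = (γ - (-5))*f(γ) = (3*γ**2 - 25*γ/31 + 1/21)/(γ - 8/9)**2.
Simple pole: residue = g(a) at a = -5, which is 1389987/609553.
At the order-2 pole 8/9 set g(γ) = (γ - (8/9))^2*f(γ) = (3*γ**2 - 25*γ/31 + 1/21)/(γ + 5).
Order-2 pole: residue = g'(a); g'(8/9) = 438672/609553, so the residue is 438672/609553.
List the singular points by increasing real part (a conjugate pair: the negative imaginary part first).


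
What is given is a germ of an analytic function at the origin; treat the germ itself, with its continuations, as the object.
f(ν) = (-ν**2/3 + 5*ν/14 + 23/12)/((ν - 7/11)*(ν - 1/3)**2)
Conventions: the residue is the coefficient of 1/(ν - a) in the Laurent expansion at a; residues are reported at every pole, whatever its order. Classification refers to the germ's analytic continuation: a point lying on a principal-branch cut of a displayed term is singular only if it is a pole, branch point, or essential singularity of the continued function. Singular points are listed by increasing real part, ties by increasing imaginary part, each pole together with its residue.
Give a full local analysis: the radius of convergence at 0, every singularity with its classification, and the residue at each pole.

Denominator factor (ν - 7/11): pole of order 1 at 7/11, modulus 7/11.
Denominator factor (ν - 1/3)^2: pole of order 2 at 1/3, modulus 1/3.
The radius of convergence is the smallest modulus among the singular points: 1/3.
At the order-2 pole 1/3 set g(ν) = (ν - (1/3))^2*f(ν) = (-ν**2/3 + 5*ν/14 + 23/12)/(ν - 7/11).
Order-2 pole: residue = g'(a); g'(1/3) = -26653/1200, so the residue is -26653/1200.
At the order-1 pole 7/11 set g(ν) = (ν - (7/11))*f(ν) = (-ν**2/3 + 5*ν/14 + 23/12)/(ν - 1/3)**2.
Simple pole: residue = g(a) at a = 7/11, which is 8751/400.
List the singular points by increasing real part (a conjugate pair: the negative imaginary part first).

Radius of convergence at 0: 1/3.
At 1/3: a pole of order 2; residue -26653/1200.
At 7/11: a pole of order 1; residue 8751/400.
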